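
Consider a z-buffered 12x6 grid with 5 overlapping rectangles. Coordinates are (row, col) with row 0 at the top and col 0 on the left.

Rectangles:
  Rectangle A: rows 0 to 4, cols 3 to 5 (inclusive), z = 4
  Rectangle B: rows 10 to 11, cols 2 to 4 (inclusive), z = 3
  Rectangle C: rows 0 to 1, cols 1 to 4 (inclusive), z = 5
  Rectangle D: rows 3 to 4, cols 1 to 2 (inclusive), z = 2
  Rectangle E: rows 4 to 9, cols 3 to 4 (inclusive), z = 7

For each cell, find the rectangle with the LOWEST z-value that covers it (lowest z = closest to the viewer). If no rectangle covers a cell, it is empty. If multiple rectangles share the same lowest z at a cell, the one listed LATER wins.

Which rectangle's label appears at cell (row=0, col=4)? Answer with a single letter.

Answer: A

Derivation:
Check cell (0,4):
  A: rows 0-4 cols 3-5 z=4 -> covers; best now A (z=4)
  B: rows 10-11 cols 2-4 -> outside (row miss)
  C: rows 0-1 cols 1-4 z=5 -> covers; best now A (z=4)
  D: rows 3-4 cols 1-2 -> outside (row miss)
  E: rows 4-9 cols 3-4 -> outside (row miss)
Winner: A at z=4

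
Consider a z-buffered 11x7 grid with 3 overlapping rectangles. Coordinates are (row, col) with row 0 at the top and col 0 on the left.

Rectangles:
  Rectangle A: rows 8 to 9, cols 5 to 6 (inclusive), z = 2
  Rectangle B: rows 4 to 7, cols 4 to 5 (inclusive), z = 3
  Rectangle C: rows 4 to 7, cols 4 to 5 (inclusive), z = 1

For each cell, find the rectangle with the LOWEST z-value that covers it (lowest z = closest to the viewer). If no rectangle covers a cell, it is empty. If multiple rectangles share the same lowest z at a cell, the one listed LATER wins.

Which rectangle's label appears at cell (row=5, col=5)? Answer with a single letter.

Answer: C

Derivation:
Check cell (5,5):
  A: rows 8-9 cols 5-6 -> outside (row miss)
  B: rows 4-7 cols 4-5 z=3 -> covers; best now B (z=3)
  C: rows 4-7 cols 4-5 z=1 -> covers; best now C (z=1)
Winner: C at z=1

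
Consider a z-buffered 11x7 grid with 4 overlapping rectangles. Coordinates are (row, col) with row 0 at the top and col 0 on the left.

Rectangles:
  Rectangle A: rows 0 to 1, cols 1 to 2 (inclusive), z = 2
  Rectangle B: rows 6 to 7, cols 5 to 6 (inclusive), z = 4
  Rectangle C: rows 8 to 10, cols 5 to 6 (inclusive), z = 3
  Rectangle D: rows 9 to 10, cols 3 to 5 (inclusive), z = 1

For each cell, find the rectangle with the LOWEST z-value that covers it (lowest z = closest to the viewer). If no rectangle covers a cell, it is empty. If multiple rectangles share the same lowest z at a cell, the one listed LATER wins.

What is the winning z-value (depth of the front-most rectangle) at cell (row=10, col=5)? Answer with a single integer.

Check cell (10,5):
  A: rows 0-1 cols 1-2 -> outside (row miss)
  B: rows 6-7 cols 5-6 -> outside (row miss)
  C: rows 8-10 cols 5-6 z=3 -> covers; best now C (z=3)
  D: rows 9-10 cols 3-5 z=1 -> covers; best now D (z=1)
Winner: D at z=1

Answer: 1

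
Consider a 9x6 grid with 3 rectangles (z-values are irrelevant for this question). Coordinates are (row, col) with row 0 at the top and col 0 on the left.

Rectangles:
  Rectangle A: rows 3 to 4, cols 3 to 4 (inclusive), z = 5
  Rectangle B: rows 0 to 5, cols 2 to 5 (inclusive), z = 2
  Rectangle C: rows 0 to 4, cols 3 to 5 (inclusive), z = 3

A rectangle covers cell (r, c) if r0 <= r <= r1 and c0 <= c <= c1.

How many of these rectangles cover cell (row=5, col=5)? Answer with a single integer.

Check cell (5,5):
  A: rows 3-4 cols 3-4 -> outside (row miss)
  B: rows 0-5 cols 2-5 -> covers
  C: rows 0-4 cols 3-5 -> outside (row miss)
Count covering = 1

Answer: 1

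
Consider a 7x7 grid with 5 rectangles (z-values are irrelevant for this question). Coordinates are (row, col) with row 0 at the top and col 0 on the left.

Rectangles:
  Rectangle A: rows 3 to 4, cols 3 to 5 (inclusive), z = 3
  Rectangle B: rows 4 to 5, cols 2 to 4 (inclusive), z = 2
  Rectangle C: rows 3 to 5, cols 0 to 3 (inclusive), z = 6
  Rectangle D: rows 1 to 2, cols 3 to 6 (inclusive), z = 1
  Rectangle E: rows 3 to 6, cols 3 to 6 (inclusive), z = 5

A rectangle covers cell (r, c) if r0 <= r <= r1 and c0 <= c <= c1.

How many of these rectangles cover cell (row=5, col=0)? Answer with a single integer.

Answer: 1

Derivation:
Check cell (5,0):
  A: rows 3-4 cols 3-5 -> outside (row miss)
  B: rows 4-5 cols 2-4 -> outside (col miss)
  C: rows 3-5 cols 0-3 -> covers
  D: rows 1-2 cols 3-6 -> outside (row miss)
  E: rows 3-6 cols 3-6 -> outside (col miss)
Count covering = 1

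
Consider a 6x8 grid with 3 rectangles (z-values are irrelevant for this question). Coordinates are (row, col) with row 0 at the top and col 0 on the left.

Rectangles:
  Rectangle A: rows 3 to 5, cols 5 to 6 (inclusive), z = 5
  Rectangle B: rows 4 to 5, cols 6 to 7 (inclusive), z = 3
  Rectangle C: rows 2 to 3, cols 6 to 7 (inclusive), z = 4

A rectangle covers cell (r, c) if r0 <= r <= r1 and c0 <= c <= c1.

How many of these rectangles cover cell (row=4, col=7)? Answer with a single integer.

Check cell (4,7):
  A: rows 3-5 cols 5-6 -> outside (col miss)
  B: rows 4-5 cols 6-7 -> covers
  C: rows 2-3 cols 6-7 -> outside (row miss)
Count covering = 1

Answer: 1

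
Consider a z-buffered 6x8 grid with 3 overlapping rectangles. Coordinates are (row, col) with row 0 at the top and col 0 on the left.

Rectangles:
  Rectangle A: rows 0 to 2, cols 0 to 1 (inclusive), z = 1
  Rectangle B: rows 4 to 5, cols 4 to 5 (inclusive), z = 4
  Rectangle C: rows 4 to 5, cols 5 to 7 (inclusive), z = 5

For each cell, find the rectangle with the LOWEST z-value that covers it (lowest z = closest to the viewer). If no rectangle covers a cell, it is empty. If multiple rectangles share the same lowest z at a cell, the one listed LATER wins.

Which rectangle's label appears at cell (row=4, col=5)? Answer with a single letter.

Check cell (4,5):
  A: rows 0-2 cols 0-1 -> outside (row miss)
  B: rows 4-5 cols 4-5 z=4 -> covers; best now B (z=4)
  C: rows 4-5 cols 5-7 z=5 -> covers; best now B (z=4)
Winner: B at z=4

Answer: B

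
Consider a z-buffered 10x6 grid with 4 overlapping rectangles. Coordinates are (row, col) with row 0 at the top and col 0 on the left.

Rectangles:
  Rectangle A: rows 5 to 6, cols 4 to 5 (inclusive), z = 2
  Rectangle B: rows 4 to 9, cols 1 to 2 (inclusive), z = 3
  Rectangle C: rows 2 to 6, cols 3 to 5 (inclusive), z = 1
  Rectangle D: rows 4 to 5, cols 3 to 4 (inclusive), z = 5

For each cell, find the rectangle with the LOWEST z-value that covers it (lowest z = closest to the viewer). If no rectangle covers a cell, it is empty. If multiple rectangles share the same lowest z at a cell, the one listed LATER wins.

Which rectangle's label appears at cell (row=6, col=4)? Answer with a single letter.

Answer: C

Derivation:
Check cell (6,4):
  A: rows 5-6 cols 4-5 z=2 -> covers; best now A (z=2)
  B: rows 4-9 cols 1-2 -> outside (col miss)
  C: rows 2-6 cols 3-5 z=1 -> covers; best now C (z=1)
  D: rows 4-5 cols 3-4 -> outside (row miss)
Winner: C at z=1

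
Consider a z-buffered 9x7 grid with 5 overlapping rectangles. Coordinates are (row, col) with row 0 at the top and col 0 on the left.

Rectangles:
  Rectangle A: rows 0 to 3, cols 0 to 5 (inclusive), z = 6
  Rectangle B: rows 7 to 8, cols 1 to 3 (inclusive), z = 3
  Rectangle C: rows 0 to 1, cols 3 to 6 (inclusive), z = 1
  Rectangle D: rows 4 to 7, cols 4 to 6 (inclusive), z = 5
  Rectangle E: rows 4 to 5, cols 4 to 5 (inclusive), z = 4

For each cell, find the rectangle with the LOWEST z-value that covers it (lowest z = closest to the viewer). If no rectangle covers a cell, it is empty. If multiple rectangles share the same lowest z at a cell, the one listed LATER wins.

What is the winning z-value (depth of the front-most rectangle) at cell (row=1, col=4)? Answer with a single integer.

Check cell (1,4):
  A: rows 0-3 cols 0-5 z=6 -> covers; best now A (z=6)
  B: rows 7-8 cols 1-3 -> outside (row miss)
  C: rows 0-1 cols 3-6 z=1 -> covers; best now C (z=1)
  D: rows 4-7 cols 4-6 -> outside (row miss)
  E: rows 4-5 cols 4-5 -> outside (row miss)
Winner: C at z=1

Answer: 1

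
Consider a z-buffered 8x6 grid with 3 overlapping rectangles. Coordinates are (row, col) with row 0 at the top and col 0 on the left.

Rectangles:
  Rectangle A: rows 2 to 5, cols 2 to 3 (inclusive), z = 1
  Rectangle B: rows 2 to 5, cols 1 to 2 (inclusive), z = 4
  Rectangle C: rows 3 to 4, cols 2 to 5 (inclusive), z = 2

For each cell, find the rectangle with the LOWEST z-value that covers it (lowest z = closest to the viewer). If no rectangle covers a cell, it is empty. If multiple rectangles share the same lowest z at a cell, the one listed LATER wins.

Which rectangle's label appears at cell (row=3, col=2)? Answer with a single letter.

Answer: A

Derivation:
Check cell (3,2):
  A: rows 2-5 cols 2-3 z=1 -> covers; best now A (z=1)
  B: rows 2-5 cols 1-2 z=4 -> covers; best now A (z=1)
  C: rows 3-4 cols 2-5 z=2 -> covers; best now A (z=1)
Winner: A at z=1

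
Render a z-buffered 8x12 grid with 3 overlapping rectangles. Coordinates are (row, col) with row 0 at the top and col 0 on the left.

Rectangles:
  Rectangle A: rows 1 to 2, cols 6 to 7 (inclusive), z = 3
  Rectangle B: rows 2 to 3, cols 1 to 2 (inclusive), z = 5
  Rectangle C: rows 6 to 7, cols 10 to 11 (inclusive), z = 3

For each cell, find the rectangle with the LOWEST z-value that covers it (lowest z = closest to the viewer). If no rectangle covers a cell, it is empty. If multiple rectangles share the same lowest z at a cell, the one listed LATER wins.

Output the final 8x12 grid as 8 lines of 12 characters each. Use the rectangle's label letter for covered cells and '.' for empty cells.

............
......AA....
.BB...AA....
.BB.........
............
............
..........CC
..........CC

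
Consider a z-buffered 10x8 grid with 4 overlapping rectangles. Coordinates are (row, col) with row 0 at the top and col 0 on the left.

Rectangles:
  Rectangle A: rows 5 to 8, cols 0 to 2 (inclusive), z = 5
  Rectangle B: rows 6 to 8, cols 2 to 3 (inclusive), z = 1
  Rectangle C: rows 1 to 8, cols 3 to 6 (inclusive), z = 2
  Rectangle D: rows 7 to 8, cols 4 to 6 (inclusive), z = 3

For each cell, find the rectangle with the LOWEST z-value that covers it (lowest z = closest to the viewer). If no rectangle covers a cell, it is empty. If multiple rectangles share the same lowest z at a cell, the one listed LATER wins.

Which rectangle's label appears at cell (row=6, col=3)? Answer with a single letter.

Answer: B

Derivation:
Check cell (6,3):
  A: rows 5-8 cols 0-2 -> outside (col miss)
  B: rows 6-8 cols 2-3 z=1 -> covers; best now B (z=1)
  C: rows 1-8 cols 3-6 z=2 -> covers; best now B (z=1)
  D: rows 7-8 cols 4-6 -> outside (row miss)
Winner: B at z=1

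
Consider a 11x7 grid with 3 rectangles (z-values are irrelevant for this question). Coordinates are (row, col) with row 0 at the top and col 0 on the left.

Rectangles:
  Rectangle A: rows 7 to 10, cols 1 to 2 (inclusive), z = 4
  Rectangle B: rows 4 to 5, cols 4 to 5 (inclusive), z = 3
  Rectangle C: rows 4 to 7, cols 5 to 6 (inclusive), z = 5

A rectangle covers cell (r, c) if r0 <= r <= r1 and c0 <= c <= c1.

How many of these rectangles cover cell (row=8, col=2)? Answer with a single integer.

Answer: 1

Derivation:
Check cell (8,2):
  A: rows 7-10 cols 1-2 -> covers
  B: rows 4-5 cols 4-5 -> outside (row miss)
  C: rows 4-7 cols 5-6 -> outside (row miss)
Count covering = 1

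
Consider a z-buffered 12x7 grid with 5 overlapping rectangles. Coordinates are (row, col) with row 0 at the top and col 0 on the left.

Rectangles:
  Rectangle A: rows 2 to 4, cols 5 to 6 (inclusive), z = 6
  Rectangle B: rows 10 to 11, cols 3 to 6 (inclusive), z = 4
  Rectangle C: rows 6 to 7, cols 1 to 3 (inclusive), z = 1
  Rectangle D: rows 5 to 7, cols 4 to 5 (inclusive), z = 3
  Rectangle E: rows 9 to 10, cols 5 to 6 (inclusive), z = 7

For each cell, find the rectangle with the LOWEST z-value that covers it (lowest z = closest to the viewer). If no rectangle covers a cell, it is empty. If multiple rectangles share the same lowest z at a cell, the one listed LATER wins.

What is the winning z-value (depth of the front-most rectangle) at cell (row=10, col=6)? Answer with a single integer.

Answer: 4

Derivation:
Check cell (10,6):
  A: rows 2-4 cols 5-6 -> outside (row miss)
  B: rows 10-11 cols 3-6 z=4 -> covers; best now B (z=4)
  C: rows 6-7 cols 1-3 -> outside (row miss)
  D: rows 5-7 cols 4-5 -> outside (row miss)
  E: rows 9-10 cols 5-6 z=7 -> covers; best now B (z=4)
Winner: B at z=4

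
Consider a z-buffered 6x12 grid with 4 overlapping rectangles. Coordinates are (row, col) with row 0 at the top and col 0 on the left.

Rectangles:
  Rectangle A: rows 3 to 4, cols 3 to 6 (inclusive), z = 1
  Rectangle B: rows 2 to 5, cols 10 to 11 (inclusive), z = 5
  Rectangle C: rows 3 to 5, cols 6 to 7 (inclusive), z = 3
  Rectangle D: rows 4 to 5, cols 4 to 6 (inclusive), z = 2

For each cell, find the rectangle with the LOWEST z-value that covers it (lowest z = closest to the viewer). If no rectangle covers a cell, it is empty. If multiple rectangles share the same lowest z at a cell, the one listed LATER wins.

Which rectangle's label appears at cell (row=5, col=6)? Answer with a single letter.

Answer: D

Derivation:
Check cell (5,6):
  A: rows 3-4 cols 3-6 -> outside (row miss)
  B: rows 2-5 cols 10-11 -> outside (col miss)
  C: rows 3-5 cols 6-7 z=3 -> covers; best now C (z=3)
  D: rows 4-5 cols 4-6 z=2 -> covers; best now D (z=2)
Winner: D at z=2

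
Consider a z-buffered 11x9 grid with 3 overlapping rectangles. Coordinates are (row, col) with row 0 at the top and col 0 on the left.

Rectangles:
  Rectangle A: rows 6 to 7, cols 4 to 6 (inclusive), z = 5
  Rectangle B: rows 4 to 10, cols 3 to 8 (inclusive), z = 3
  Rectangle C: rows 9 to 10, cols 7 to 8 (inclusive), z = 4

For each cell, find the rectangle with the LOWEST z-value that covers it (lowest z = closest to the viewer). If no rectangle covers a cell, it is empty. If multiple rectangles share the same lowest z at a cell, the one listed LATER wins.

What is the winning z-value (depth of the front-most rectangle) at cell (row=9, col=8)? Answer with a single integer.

Check cell (9,8):
  A: rows 6-7 cols 4-6 -> outside (row miss)
  B: rows 4-10 cols 3-8 z=3 -> covers; best now B (z=3)
  C: rows 9-10 cols 7-8 z=4 -> covers; best now B (z=3)
Winner: B at z=3

Answer: 3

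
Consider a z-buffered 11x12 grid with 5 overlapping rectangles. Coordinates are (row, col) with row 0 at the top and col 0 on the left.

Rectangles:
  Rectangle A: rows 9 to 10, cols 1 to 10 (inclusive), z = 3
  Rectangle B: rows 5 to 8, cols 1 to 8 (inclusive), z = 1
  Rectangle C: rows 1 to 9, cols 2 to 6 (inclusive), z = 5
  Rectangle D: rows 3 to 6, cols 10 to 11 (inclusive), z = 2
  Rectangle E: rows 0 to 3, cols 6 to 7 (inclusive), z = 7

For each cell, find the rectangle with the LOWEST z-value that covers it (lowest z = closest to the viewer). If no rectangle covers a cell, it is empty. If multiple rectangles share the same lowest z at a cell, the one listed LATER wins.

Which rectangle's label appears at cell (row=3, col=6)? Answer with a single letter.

Answer: C

Derivation:
Check cell (3,6):
  A: rows 9-10 cols 1-10 -> outside (row miss)
  B: rows 5-8 cols 1-8 -> outside (row miss)
  C: rows 1-9 cols 2-6 z=5 -> covers; best now C (z=5)
  D: rows 3-6 cols 10-11 -> outside (col miss)
  E: rows 0-3 cols 6-7 z=7 -> covers; best now C (z=5)
Winner: C at z=5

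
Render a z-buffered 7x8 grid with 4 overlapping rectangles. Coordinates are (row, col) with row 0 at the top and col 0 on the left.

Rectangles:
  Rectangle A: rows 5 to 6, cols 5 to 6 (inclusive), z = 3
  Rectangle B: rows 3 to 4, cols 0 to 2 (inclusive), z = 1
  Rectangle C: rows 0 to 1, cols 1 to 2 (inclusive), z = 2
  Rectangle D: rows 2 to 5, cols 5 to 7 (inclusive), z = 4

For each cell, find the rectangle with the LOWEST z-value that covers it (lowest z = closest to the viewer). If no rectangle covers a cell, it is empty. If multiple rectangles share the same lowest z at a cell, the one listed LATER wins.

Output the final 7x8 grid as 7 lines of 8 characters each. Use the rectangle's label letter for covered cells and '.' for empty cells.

.CC.....
.CC.....
.....DDD
BBB..DDD
BBB..DDD
.....AAD
.....AA.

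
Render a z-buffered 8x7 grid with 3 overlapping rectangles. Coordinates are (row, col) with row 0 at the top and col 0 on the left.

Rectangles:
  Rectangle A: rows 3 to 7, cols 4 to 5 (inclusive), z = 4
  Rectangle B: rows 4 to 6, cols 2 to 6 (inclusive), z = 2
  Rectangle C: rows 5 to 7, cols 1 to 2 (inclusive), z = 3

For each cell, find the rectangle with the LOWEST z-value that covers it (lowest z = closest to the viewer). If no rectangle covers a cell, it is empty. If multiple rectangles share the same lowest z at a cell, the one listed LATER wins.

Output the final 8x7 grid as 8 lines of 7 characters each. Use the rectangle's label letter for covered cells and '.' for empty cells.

.......
.......
.......
....AA.
..BBBBB
.CBBBBB
.CBBBBB
.CC.AA.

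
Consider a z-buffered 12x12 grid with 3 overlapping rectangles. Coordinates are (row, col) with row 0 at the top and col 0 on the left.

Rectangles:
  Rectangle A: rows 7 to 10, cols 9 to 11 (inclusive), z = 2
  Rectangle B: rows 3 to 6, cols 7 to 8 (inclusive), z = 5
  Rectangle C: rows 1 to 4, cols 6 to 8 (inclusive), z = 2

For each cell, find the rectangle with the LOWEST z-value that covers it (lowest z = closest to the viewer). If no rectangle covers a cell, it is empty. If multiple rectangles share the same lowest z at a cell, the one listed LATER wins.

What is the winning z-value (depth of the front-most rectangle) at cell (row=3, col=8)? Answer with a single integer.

Answer: 2

Derivation:
Check cell (3,8):
  A: rows 7-10 cols 9-11 -> outside (row miss)
  B: rows 3-6 cols 7-8 z=5 -> covers; best now B (z=5)
  C: rows 1-4 cols 6-8 z=2 -> covers; best now C (z=2)
Winner: C at z=2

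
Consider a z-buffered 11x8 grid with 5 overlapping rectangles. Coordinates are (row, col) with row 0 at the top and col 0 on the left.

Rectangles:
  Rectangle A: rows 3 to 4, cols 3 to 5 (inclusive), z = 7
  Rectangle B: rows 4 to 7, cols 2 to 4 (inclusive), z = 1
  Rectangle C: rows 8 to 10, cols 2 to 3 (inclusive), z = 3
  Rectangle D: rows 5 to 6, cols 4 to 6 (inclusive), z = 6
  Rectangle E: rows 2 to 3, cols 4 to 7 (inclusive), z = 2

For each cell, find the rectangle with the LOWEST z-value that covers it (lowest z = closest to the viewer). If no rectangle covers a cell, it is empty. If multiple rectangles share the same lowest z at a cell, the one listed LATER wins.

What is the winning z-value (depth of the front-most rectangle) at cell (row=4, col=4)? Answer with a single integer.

Answer: 1

Derivation:
Check cell (4,4):
  A: rows 3-4 cols 3-5 z=7 -> covers; best now A (z=7)
  B: rows 4-7 cols 2-4 z=1 -> covers; best now B (z=1)
  C: rows 8-10 cols 2-3 -> outside (row miss)
  D: rows 5-6 cols 4-6 -> outside (row miss)
  E: rows 2-3 cols 4-7 -> outside (row miss)
Winner: B at z=1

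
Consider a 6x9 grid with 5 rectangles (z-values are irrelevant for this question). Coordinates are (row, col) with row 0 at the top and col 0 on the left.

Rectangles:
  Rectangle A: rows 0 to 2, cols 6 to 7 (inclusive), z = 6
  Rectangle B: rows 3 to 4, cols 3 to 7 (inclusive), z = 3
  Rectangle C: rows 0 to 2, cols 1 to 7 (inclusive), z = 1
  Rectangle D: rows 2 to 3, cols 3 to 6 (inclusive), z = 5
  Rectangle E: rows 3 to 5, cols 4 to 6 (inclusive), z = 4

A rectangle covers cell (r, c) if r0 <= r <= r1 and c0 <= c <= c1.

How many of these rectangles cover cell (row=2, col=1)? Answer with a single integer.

Answer: 1

Derivation:
Check cell (2,1):
  A: rows 0-2 cols 6-7 -> outside (col miss)
  B: rows 3-4 cols 3-7 -> outside (row miss)
  C: rows 0-2 cols 1-7 -> covers
  D: rows 2-3 cols 3-6 -> outside (col miss)
  E: rows 3-5 cols 4-6 -> outside (row miss)
Count covering = 1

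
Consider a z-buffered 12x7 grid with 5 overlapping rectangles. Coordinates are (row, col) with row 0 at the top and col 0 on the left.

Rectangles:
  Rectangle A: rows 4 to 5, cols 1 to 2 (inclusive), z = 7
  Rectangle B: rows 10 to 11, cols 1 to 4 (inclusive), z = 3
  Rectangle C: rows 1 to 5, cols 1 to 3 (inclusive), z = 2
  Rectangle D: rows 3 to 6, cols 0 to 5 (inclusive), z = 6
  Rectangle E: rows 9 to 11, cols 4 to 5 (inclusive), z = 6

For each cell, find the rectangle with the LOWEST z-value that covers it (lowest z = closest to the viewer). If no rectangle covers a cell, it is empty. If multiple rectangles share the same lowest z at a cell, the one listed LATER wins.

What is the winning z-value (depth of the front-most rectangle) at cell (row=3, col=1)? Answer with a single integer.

Answer: 2

Derivation:
Check cell (3,1):
  A: rows 4-5 cols 1-2 -> outside (row miss)
  B: rows 10-11 cols 1-4 -> outside (row miss)
  C: rows 1-5 cols 1-3 z=2 -> covers; best now C (z=2)
  D: rows 3-6 cols 0-5 z=6 -> covers; best now C (z=2)
  E: rows 9-11 cols 4-5 -> outside (row miss)
Winner: C at z=2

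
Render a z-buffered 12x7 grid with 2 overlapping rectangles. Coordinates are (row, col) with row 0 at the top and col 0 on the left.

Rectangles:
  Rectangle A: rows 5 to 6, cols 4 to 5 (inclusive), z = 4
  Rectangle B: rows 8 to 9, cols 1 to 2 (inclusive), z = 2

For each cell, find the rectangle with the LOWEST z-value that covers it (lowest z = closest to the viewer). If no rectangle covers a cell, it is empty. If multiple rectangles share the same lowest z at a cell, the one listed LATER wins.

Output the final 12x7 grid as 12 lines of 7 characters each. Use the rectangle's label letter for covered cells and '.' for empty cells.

.......
.......
.......
.......
.......
....AA.
....AA.
.......
.BB....
.BB....
.......
.......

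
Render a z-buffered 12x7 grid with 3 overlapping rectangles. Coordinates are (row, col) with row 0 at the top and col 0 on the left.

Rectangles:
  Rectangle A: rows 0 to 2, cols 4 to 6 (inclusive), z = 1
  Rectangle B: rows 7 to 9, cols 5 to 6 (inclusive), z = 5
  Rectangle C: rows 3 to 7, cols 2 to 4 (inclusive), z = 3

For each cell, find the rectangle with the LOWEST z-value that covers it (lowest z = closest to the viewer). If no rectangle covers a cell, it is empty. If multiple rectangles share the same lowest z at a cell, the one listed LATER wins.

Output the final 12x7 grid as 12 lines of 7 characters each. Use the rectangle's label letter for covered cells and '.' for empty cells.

....AAA
....AAA
....AAA
..CCC..
..CCC..
..CCC..
..CCC..
..CCCBB
.....BB
.....BB
.......
.......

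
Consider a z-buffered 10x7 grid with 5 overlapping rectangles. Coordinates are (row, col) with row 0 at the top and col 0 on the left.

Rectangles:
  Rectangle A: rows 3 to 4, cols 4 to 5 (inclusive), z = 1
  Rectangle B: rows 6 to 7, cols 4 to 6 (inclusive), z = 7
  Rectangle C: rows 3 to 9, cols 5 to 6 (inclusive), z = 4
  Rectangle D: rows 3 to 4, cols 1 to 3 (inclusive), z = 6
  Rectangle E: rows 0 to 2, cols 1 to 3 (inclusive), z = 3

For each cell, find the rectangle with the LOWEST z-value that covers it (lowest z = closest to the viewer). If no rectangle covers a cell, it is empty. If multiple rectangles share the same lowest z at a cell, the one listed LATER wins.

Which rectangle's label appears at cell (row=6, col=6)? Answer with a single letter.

Answer: C

Derivation:
Check cell (6,6):
  A: rows 3-4 cols 4-5 -> outside (row miss)
  B: rows 6-7 cols 4-6 z=7 -> covers; best now B (z=7)
  C: rows 3-9 cols 5-6 z=4 -> covers; best now C (z=4)
  D: rows 3-4 cols 1-3 -> outside (row miss)
  E: rows 0-2 cols 1-3 -> outside (row miss)
Winner: C at z=4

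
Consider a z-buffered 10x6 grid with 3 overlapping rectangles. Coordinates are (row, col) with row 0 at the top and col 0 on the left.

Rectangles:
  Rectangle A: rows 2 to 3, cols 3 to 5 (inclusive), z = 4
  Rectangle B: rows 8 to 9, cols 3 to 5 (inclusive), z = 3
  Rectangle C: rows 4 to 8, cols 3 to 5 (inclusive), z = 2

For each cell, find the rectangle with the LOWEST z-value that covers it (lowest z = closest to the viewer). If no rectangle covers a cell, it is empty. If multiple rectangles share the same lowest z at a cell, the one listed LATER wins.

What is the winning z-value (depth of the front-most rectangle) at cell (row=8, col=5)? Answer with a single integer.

Check cell (8,5):
  A: rows 2-3 cols 3-5 -> outside (row miss)
  B: rows 8-9 cols 3-5 z=3 -> covers; best now B (z=3)
  C: rows 4-8 cols 3-5 z=2 -> covers; best now C (z=2)
Winner: C at z=2

Answer: 2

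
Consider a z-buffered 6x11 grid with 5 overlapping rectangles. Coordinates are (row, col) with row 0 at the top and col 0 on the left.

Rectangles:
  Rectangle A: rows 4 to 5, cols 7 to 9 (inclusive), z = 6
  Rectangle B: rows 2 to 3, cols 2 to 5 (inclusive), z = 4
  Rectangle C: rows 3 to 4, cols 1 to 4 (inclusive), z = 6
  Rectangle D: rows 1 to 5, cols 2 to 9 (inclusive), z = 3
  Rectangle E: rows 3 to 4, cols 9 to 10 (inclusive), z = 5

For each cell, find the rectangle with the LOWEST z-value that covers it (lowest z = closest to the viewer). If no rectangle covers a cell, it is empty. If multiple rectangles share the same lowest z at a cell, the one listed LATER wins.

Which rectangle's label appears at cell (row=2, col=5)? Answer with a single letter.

Check cell (2,5):
  A: rows 4-5 cols 7-9 -> outside (row miss)
  B: rows 2-3 cols 2-5 z=4 -> covers; best now B (z=4)
  C: rows 3-4 cols 1-4 -> outside (row miss)
  D: rows 1-5 cols 2-9 z=3 -> covers; best now D (z=3)
  E: rows 3-4 cols 9-10 -> outside (row miss)
Winner: D at z=3

Answer: D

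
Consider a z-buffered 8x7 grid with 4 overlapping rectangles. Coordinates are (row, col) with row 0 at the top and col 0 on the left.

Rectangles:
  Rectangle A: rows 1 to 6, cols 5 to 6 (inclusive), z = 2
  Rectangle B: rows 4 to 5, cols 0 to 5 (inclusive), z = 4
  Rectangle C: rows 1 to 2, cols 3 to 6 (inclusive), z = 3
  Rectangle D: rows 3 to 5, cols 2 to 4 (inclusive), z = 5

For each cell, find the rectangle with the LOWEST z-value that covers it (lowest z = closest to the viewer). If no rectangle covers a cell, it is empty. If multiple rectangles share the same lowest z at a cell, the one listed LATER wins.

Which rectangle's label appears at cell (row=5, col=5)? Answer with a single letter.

Check cell (5,5):
  A: rows 1-6 cols 5-6 z=2 -> covers; best now A (z=2)
  B: rows 4-5 cols 0-5 z=4 -> covers; best now A (z=2)
  C: rows 1-2 cols 3-6 -> outside (row miss)
  D: rows 3-5 cols 2-4 -> outside (col miss)
Winner: A at z=2

Answer: A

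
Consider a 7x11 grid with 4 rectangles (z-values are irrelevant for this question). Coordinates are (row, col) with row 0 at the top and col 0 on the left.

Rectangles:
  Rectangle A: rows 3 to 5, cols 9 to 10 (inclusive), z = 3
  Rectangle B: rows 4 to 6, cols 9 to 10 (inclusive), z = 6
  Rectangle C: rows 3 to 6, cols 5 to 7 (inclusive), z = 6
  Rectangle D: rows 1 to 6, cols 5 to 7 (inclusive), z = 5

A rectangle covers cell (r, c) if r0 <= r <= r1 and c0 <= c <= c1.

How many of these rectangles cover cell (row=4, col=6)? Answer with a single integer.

Check cell (4,6):
  A: rows 3-5 cols 9-10 -> outside (col miss)
  B: rows 4-6 cols 9-10 -> outside (col miss)
  C: rows 3-6 cols 5-7 -> covers
  D: rows 1-6 cols 5-7 -> covers
Count covering = 2

Answer: 2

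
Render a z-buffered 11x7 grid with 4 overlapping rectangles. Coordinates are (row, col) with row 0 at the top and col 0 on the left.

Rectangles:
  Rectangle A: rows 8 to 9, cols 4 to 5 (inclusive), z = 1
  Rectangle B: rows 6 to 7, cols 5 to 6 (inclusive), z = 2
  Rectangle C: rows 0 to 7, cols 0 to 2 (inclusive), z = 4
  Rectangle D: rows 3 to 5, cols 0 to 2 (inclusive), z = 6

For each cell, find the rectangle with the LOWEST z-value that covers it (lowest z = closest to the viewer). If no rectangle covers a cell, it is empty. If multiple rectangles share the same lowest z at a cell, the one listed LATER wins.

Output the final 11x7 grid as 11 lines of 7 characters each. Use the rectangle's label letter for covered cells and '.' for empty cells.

CCC....
CCC....
CCC....
CCC....
CCC....
CCC....
CCC..BB
CCC..BB
....AA.
....AA.
.......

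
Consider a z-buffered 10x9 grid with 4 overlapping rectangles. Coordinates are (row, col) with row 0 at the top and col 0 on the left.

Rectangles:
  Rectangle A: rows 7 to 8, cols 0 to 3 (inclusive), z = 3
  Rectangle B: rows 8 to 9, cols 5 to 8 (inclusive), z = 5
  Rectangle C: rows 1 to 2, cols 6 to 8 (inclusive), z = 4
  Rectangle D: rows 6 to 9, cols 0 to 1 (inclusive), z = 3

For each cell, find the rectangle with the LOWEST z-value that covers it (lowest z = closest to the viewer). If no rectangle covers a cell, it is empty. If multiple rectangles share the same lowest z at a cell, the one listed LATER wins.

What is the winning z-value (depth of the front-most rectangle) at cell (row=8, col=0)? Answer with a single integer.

Check cell (8,0):
  A: rows 7-8 cols 0-3 z=3 -> covers; best now A (z=3)
  B: rows 8-9 cols 5-8 -> outside (col miss)
  C: rows 1-2 cols 6-8 -> outside (row miss)
  D: rows 6-9 cols 0-1 z=3 -> covers; best now D (z=3)
Winner: D at z=3

Answer: 3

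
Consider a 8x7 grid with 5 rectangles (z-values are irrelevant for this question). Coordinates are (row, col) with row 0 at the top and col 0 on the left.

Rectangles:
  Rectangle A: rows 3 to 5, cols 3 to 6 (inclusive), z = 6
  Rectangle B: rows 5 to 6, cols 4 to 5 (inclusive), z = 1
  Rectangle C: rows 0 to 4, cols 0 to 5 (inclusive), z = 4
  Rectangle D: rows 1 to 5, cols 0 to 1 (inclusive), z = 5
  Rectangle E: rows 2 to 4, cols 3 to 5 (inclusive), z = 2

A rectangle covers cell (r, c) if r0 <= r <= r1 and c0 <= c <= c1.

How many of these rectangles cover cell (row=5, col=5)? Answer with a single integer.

Check cell (5,5):
  A: rows 3-5 cols 3-6 -> covers
  B: rows 5-6 cols 4-5 -> covers
  C: rows 0-4 cols 0-5 -> outside (row miss)
  D: rows 1-5 cols 0-1 -> outside (col miss)
  E: rows 2-4 cols 3-5 -> outside (row miss)
Count covering = 2

Answer: 2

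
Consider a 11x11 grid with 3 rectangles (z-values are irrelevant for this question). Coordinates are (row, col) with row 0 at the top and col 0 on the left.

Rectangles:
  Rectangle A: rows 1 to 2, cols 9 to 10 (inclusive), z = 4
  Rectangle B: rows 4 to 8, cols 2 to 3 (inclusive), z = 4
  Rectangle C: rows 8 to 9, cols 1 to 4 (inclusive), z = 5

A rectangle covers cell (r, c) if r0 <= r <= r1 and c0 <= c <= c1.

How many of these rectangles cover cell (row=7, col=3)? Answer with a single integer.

Check cell (7,3):
  A: rows 1-2 cols 9-10 -> outside (row miss)
  B: rows 4-8 cols 2-3 -> covers
  C: rows 8-9 cols 1-4 -> outside (row miss)
Count covering = 1

Answer: 1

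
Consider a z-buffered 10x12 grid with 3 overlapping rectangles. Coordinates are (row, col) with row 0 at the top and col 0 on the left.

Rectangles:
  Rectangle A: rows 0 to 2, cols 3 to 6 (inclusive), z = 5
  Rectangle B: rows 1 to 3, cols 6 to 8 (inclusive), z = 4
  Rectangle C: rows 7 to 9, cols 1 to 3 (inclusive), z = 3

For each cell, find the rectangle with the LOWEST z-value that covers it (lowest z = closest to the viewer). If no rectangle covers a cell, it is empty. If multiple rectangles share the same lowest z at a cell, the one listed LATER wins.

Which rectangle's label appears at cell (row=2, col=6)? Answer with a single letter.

Answer: B

Derivation:
Check cell (2,6):
  A: rows 0-2 cols 3-6 z=5 -> covers; best now A (z=5)
  B: rows 1-3 cols 6-8 z=4 -> covers; best now B (z=4)
  C: rows 7-9 cols 1-3 -> outside (row miss)
Winner: B at z=4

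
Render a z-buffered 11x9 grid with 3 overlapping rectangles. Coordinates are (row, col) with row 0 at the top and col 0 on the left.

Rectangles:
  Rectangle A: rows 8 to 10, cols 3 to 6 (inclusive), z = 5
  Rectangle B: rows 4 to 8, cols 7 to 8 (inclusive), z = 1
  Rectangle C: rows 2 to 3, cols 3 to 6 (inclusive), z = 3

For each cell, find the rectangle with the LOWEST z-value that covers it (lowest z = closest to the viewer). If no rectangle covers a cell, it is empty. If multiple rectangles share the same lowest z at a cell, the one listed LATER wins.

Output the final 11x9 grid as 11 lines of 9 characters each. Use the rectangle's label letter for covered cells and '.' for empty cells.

.........
.........
...CCCC..
...CCCC..
.......BB
.......BB
.......BB
.......BB
...AAAABB
...AAAA..
...AAAA..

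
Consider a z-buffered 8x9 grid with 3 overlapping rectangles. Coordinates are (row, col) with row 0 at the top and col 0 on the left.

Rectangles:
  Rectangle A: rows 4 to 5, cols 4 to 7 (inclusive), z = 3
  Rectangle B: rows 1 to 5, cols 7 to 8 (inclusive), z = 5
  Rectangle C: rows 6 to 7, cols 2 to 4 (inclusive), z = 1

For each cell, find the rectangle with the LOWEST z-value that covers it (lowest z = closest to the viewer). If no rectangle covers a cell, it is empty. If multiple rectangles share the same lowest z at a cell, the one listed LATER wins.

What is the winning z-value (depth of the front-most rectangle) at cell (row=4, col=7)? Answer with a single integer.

Check cell (4,7):
  A: rows 4-5 cols 4-7 z=3 -> covers; best now A (z=3)
  B: rows 1-5 cols 7-8 z=5 -> covers; best now A (z=3)
  C: rows 6-7 cols 2-4 -> outside (row miss)
Winner: A at z=3

Answer: 3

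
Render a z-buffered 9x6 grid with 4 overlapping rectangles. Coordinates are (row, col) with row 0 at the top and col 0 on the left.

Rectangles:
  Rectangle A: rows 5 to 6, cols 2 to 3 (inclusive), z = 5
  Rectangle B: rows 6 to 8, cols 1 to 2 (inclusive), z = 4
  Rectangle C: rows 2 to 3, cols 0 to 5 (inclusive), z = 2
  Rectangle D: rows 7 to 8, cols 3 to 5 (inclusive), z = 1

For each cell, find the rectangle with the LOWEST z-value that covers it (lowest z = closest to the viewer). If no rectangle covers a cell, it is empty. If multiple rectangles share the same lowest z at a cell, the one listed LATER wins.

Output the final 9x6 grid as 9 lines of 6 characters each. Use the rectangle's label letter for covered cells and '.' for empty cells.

......
......
CCCCCC
CCCCCC
......
..AA..
.BBA..
.BBDDD
.BBDDD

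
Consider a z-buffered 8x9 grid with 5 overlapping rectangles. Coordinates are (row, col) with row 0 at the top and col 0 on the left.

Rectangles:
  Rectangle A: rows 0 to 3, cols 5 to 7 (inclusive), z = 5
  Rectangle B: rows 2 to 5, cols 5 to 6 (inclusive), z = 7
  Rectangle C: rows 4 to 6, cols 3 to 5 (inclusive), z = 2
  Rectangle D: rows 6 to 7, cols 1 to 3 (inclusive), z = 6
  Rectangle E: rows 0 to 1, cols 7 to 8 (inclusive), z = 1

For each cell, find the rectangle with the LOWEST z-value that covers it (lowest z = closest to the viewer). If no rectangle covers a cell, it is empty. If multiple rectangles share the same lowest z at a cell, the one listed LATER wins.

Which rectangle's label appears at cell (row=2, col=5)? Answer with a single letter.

Answer: A

Derivation:
Check cell (2,5):
  A: rows 0-3 cols 5-7 z=5 -> covers; best now A (z=5)
  B: rows 2-5 cols 5-6 z=7 -> covers; best now A (z=5)
  C: rows 4-6 cols 3-5 -> outside (row miss)
  D: rows 6-7 cols 1-3 -> outside (row miss)
  E: rows 0-1 cols 7-8 -> outside (row miss)
Winner: A at z=5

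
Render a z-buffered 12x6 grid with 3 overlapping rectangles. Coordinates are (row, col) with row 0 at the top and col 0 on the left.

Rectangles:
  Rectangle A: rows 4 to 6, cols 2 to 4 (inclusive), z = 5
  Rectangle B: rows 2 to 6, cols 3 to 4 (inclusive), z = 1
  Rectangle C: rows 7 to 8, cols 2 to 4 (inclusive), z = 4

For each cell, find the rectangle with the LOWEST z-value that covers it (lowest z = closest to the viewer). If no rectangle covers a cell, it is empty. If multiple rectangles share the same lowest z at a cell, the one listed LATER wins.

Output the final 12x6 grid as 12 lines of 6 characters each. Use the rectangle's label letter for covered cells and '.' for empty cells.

......
......
...BB.
...BB.
..ABB.
..ABB.
..ABB.
..CCC.
..CCC.
......
......
......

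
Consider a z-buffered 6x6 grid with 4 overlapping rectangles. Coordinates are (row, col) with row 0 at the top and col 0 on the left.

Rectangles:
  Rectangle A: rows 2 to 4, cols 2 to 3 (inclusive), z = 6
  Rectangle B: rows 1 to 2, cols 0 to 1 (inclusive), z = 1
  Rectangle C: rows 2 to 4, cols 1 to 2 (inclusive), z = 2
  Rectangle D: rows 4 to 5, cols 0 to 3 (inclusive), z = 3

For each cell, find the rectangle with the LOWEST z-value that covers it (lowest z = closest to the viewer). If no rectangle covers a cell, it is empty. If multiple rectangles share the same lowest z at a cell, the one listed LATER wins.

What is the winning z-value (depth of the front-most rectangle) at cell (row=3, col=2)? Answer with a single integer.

Answer: 2

Derivation:
Check cell (3,2):
  A: rows 2-4 cols 2-3 z=6 -> covers; best now A (z=6)
  B: rows 1-2 cols 0-1 -> outside (row miss)
  C: rows 2-4 cols 1-2 z=2 -> covers; best now C (z=2)
  D: rows 4-5 cols 0-3 -> outside (row miss)
Winner: C at z=2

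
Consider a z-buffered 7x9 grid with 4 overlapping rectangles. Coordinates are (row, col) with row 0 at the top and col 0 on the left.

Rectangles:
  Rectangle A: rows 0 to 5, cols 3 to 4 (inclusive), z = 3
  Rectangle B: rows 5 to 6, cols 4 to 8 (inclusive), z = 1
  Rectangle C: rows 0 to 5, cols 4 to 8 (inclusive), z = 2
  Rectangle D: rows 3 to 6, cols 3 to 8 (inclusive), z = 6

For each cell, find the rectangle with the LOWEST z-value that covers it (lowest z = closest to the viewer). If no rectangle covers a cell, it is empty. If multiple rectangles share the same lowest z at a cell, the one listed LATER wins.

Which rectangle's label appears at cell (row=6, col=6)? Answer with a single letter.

Answer: B

Derivation:
Check cell (6,6):
  A: rows 0-5 cols 3-4 -> outside (row miss)
  B: rows 5-6 cols 4-8 z=1 -> covers; best now B (z=1)
  C: rows 0-5 cols 4-8 -> outside (row miss)
  D: rows 3-6 cols 3-8 z=6 -> covers; best now B (z=1)
Winner: B at z=1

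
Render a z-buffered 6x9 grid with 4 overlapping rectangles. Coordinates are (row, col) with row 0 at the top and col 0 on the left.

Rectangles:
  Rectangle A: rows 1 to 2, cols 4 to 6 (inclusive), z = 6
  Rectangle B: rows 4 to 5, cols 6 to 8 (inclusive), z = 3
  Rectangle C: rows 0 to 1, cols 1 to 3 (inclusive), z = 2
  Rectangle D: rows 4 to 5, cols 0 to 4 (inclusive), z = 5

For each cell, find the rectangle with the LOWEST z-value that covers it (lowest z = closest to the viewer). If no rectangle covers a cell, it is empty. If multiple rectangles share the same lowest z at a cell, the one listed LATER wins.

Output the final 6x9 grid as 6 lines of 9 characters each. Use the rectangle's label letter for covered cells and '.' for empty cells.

.CCC.....
.CCCAAA..
....AAA..
.........
DDDDD.BBB
DDDDD.BBB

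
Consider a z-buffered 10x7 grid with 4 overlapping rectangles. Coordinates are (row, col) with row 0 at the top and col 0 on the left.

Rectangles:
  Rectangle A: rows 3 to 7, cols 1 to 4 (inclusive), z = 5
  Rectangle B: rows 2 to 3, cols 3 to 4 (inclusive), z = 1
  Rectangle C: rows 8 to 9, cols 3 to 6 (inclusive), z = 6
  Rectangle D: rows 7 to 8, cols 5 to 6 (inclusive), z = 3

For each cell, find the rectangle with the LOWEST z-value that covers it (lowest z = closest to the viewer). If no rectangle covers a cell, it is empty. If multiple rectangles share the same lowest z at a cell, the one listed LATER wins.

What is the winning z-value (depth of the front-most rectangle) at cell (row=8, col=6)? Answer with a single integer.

Check cell (8,6):
  A: rows 3-7 cols 1-4 -> outside (row miss)
  B: rows 2-3 cols 3-4 -> outside (row miss)
  C: rows 8-9 cols 3-6 z=6 -> covers; best now C (z=6)
  D: rows 7-8 cols 5-6 z=3 -> covers; best now D (z=3)
Winner: D at z=3

Answer: 3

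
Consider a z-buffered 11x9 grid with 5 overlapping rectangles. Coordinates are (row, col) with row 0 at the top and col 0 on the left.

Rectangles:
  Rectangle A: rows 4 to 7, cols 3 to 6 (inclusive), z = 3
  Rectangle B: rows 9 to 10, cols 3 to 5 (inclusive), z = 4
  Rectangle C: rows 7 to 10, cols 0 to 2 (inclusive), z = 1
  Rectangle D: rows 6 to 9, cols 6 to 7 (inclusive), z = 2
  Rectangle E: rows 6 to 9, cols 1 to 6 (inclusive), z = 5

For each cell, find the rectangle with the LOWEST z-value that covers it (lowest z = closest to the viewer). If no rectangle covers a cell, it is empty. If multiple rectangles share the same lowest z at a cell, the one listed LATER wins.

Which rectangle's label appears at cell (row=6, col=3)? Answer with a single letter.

Answer: A

Derivation:
Check cell (6,3):
  A: rows 4-7 cols 3-6 z=3 -> covers; best now A (z=3)
  B: rows 9-10 cols 3-5 -> outside (row miss)
  C: rows 7-10 cols 0-2 -> outside (row miss)
  D: rows 6-9 cols 6-7 -> outside (col miss)
  E: rows 6-9 cols 1-6 z=5 -> covers; best now A (z=3)
Winner: A at z=3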